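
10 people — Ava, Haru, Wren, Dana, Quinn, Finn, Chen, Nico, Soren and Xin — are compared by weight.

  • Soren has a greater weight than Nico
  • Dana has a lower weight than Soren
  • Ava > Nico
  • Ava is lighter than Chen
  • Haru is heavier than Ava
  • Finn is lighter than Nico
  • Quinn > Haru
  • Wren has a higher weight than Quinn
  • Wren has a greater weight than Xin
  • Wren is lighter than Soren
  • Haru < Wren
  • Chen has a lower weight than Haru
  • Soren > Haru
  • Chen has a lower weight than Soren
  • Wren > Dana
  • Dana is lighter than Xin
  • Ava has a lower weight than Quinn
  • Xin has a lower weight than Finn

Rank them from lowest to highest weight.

Dana < Xin < Finn < Nico < Ava < Chen < Haru < Quinn < Wren < Soren

The consecutive links are each given: Dana < Xin; Xin < Finn; Finn < Nico; Nico < Ava; Ava < Chen; Chen < Haru; Haru < Quinn; Quinn < Wren; Wren < Soren.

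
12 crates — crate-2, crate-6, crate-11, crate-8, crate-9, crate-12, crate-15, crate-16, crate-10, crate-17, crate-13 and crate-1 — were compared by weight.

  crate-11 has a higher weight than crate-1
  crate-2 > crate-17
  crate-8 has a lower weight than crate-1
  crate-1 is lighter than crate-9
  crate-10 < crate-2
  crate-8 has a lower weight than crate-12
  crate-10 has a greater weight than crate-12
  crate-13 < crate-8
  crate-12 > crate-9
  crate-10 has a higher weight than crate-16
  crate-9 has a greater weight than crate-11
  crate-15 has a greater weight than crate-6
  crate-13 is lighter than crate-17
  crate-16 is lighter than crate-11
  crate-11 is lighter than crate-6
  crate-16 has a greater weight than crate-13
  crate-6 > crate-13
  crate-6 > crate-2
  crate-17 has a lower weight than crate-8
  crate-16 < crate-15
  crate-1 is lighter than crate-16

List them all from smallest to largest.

Nothing is placed below crate-13, so it is least; from there crate-13 < crate-17; crate-17 < crate-8; crate-8 < crate-1; crate-1 < crate-16; crate-16 < crate-11; crate-11 < crate-9; crate-9 < crate-12; crate-12 < crate-10; crate-10 < crate-2; crate-2 < crate-6; crate-6 < crate-15, each given directly.

crate-13 < crate-17 < crate-8 < crate-1 < crate-16 < crate-11 < crate-9 < crate-12 < crate-10 < crate-2 < crate-6 < crate-15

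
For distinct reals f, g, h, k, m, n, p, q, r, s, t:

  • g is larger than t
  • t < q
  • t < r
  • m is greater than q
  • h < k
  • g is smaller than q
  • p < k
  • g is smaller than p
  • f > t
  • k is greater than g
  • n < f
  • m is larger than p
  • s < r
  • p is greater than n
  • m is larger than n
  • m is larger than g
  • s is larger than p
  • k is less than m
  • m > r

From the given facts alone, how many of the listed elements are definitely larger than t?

The elements the relations force above t are g, p, q, s, k, r, f, m — no chain reaches any other.
That is 8.

8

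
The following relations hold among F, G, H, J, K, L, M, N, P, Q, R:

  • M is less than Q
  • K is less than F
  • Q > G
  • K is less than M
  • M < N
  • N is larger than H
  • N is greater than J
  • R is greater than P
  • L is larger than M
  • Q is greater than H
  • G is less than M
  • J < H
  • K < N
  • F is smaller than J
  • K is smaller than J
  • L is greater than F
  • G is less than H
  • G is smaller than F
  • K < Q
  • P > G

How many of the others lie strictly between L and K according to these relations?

Chaining upward from K reaches: F, J, M, H, Q, N.
Chaining downward from L reaches: G, F, M.
Strictly between K and L are those in both lists: F, M — 2 elements.

2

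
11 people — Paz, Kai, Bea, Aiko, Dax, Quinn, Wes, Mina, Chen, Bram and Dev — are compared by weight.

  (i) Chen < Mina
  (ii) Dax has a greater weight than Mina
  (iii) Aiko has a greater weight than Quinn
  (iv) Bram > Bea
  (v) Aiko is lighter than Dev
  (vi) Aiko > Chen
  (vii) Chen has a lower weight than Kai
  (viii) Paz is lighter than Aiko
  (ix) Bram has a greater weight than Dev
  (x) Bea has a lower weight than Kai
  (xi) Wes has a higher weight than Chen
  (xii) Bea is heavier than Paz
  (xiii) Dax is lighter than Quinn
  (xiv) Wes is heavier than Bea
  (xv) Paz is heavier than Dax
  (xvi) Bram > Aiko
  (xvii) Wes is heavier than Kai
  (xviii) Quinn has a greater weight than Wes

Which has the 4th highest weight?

Chaining the given pairs: Chen < Mina < Dax < Paz < Bea < Kai < Wes < Quinn < Aiko < Dev < Bram.
The 4th largest is Quinn.

Quinn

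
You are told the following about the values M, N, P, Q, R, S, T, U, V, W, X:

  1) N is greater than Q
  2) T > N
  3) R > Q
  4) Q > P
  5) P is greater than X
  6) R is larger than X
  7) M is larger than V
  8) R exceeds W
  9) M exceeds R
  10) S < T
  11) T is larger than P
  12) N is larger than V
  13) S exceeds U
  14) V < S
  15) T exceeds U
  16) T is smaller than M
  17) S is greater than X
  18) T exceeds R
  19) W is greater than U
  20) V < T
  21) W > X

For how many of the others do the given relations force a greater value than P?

Directly above P: Q, T.
One step further: N, R, M (5 so far).
No other element is forced above P by the given relations, so the count is 5.

5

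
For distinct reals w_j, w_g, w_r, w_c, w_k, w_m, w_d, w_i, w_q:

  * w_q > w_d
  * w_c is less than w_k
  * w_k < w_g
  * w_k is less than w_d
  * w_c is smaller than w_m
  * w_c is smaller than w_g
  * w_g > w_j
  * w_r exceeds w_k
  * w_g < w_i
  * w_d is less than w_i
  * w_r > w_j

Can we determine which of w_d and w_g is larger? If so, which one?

Following every chain through w_d: above w_d we get w_q, w_i; below w_d we get w_c, w_k.
w_g is not reached, and no chain runs the other way from w_g to w_d.
So the given relations leave the order of w_d and w_g undetermined.

undetermined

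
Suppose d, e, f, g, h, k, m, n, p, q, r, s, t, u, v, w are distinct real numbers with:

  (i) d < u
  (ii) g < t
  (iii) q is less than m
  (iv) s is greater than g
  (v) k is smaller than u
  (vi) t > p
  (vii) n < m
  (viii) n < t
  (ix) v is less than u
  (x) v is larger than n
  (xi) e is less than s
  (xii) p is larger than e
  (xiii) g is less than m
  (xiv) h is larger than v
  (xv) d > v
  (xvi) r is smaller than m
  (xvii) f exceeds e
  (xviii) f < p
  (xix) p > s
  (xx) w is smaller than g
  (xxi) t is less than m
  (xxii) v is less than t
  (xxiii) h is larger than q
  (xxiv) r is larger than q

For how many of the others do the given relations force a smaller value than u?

4

From u the given relations immediately reach v, k, d.
From those, n — 4 in total.
Nothing else is reachable below u; 4 in all.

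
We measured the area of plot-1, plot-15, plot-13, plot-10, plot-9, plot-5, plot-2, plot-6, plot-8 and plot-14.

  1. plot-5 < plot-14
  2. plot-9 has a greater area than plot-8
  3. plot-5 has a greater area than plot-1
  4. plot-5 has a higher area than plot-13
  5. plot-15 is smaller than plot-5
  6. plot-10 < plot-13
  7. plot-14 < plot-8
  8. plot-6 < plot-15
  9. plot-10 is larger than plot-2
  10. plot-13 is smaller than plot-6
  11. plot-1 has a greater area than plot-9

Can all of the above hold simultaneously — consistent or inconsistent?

Chaining the given relations yields plot-5 < plot-14 < plot-8 < plot-9 < plot-1, so plot-5 < plot-1. But one relation states plot-1 < plot-5. These cannot both hold.

inconsistent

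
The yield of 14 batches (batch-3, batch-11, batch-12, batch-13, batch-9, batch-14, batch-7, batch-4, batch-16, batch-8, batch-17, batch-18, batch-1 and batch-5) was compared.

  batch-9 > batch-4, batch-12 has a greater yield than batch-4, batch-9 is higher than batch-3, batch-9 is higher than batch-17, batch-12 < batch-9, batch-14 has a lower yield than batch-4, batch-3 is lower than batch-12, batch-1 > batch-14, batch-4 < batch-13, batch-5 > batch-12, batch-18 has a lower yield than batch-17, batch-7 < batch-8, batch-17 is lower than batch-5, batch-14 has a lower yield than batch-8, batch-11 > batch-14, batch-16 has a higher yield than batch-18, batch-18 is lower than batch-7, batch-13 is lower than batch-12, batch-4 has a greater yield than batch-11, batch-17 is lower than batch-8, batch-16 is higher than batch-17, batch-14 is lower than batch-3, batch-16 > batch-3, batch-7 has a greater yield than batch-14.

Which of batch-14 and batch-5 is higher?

batch-5

batch-14 < batch-11 and batch-11 < batch-4 give batch-14 < batch-4.
With batch-4 < batch-13: batch-14 < batch-11 < batch-4 < batch-13.
Then batch-13 < batch-12 extends the chain to batch-12.
With batch-12 < batch-5: batch-14 < batch-11 < batch-4 < batch-13 < batch-12 < batch-5.
So batch-14 < batch-5; batch-5 is the higher of the two.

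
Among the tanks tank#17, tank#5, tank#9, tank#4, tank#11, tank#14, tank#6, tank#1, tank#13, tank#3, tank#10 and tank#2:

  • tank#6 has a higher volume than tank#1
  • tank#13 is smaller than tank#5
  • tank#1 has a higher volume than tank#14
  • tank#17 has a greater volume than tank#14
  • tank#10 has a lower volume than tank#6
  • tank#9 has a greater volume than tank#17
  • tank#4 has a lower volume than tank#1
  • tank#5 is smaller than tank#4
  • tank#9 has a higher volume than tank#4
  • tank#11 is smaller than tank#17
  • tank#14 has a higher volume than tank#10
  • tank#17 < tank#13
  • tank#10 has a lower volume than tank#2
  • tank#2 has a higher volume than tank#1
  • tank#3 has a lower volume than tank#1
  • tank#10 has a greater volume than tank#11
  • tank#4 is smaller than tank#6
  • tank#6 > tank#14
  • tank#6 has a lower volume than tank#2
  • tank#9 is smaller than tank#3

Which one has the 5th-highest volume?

tank#9

Piecing the relations together gives one ordering: tank#11 < tank#10 < tank#14 < tank#17 < tank#13 < tank#5 < tank#4 < tank#9 < tank#3 < tank#1 < tank#6 < tank#2.
The 5th largest is tank#9.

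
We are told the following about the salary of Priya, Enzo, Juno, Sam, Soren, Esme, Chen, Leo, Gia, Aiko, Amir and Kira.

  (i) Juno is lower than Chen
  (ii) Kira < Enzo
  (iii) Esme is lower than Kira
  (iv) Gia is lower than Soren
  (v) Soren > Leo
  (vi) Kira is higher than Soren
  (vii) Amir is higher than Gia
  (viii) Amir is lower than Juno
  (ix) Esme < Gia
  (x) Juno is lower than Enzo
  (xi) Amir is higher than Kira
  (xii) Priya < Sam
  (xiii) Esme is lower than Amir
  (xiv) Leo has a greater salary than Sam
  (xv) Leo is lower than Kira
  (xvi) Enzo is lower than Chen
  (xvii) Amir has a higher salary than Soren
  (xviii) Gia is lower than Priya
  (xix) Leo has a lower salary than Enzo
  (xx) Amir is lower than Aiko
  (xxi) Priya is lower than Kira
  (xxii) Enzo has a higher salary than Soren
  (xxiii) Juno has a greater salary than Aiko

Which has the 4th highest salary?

The consecutive relations fix a unique order: Esme < Gia < Priya < Sam < Leo < Soren < Kira < Amir < Aiko < Juno < Enzo < Chen.
Counting 4 from the largest end gives Aiko.

Aiko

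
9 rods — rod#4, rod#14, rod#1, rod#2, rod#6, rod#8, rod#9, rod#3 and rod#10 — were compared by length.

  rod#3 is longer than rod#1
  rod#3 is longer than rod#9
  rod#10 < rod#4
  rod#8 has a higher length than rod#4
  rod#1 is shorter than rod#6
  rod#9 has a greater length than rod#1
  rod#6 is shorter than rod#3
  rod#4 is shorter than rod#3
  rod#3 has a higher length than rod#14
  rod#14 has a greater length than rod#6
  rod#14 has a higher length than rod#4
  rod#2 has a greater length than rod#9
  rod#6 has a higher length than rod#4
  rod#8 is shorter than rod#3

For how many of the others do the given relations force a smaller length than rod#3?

7

The elements the relations force below rod#3 are rod#10, rod#1, rod#9, rod#4, rod#8, rod#6, rod#14 — no chain reaches any other.
That is 7.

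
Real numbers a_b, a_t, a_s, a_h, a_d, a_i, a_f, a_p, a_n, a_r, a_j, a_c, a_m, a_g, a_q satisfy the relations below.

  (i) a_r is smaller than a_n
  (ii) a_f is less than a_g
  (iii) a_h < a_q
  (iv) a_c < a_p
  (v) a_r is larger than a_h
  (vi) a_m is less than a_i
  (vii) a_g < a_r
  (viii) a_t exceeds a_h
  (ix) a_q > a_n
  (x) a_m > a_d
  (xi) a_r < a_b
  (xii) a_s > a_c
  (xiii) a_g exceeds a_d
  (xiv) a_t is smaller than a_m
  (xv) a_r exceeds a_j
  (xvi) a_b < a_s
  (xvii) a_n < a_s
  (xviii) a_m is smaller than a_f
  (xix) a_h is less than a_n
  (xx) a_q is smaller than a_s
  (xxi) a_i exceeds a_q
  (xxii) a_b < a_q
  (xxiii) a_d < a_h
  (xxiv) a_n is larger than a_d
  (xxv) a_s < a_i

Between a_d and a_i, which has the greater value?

a_i

The relevant relations are a_d < a_h; a_h < a_t; a_t < a_m; a_m < a_f; a_f < a_g; a_g < a_r; a_r < a_n; a_n < a_q; a_q < a_s; a_s < a_i.
Chaining these gives a_d < a_h < a_t < a_m < a_f < a_g < a_r < a_n < a_q < a_s < a_i.
So a_d < a_i; a_i is the larger of the two.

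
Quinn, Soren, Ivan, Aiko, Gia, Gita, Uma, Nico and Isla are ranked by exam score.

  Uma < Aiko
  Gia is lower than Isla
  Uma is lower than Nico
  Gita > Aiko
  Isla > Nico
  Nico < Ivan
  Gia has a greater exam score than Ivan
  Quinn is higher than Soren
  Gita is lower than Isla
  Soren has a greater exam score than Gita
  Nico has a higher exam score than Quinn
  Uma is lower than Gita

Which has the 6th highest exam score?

Piecing the relations together gives one ordering: Uma < Aiko < Gita < Soren < Quinn < Nico < Ivan < Gia < Isla.
Counting 6 from the largest end gives Soren.

Soren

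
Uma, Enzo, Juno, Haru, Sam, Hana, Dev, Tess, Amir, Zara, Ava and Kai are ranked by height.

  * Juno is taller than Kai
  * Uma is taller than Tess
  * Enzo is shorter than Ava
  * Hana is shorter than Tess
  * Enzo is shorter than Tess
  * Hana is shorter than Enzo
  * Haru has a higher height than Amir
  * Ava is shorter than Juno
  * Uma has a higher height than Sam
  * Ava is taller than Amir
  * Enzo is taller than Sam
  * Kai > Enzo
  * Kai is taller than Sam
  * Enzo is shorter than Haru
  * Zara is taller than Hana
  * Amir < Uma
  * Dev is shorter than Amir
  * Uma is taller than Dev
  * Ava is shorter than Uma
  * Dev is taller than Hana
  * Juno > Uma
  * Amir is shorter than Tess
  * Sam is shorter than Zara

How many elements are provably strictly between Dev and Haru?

1

The relations place Dev below Haru. An element lies strictly between them when it is forced above Dev and also forced below Haru.
Above Dev: {Amir, Ava, Tess, Uma, Juno}. Below Haru: {Hana, Sam, Amir, Enzo}.
Intersection: {Amir} — 1.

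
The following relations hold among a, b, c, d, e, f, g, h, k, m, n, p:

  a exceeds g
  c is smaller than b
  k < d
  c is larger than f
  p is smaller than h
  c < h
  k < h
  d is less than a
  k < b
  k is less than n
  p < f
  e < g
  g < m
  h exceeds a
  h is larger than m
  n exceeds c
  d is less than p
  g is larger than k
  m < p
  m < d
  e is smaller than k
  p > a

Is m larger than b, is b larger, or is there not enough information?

Following the relations from m: m < d < a < p < f < c < b.
So b is larger.

b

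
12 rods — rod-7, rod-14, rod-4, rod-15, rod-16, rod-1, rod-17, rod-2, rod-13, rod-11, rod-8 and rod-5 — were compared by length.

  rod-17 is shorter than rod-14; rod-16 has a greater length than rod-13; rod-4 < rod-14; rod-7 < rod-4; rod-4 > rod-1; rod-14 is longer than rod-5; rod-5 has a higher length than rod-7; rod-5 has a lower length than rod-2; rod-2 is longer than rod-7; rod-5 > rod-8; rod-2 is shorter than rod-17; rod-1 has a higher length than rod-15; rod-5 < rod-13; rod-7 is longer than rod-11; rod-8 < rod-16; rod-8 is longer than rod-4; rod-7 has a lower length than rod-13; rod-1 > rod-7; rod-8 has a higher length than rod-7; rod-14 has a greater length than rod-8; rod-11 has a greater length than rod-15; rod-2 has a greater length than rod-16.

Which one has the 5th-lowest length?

Piecing the relations together gives one ordering: rod-15 < rod-11 < rod-7 < rod-1 < rod-4 < rod-8 < rod-5 < rod-13 < rod-16 < rod-2 < rod-17 < rod-14.
The 5th smallest is rod-4.

rod-4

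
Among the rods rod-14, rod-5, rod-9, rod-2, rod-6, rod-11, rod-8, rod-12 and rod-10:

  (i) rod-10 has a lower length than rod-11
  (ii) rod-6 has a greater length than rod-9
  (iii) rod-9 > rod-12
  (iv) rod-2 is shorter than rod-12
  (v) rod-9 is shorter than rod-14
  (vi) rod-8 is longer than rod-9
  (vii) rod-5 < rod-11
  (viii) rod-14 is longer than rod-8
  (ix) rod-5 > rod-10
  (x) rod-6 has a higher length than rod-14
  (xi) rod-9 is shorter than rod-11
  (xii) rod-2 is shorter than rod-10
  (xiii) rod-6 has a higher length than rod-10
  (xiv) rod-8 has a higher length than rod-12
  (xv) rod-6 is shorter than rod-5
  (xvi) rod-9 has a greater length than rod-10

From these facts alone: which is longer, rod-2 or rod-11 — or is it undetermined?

Link the given pairs in sequence: rod-2 < rod-10; rod-10 < rod-9; rod-9 < rod-8; rod-8 < rod-14; rod-14 < rod-6; rod-6 < rod-5; rod-5 < rod-11.
Chaining these gives rod-2 < rod-10 < rod-9 < rod-8 < rod-14 < rod-6 < rod-5 < rod-11.
So rod-11 is longer.

rod-11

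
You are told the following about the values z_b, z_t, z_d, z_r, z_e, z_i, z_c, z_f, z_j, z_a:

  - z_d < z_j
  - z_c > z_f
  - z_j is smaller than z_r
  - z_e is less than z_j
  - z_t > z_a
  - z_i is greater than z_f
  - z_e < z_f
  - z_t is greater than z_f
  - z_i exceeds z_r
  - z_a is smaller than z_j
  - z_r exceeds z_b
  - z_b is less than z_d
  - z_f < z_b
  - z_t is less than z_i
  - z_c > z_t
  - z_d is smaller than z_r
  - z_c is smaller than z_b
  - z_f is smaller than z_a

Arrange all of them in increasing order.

z_e < z_f < z_a < z_t < z_c < z_b < z_d < z_j < z_r < z_i

Each adjacent pair is fixed by a given relation: z_e < z_f; z_f < z_a; z_a < z_t; z_t < z_c; z_c < z_b; z_b < z_d; z_d < z_j; z_j < z_r; z_r < z_i. Chaining them end to end gives the full order.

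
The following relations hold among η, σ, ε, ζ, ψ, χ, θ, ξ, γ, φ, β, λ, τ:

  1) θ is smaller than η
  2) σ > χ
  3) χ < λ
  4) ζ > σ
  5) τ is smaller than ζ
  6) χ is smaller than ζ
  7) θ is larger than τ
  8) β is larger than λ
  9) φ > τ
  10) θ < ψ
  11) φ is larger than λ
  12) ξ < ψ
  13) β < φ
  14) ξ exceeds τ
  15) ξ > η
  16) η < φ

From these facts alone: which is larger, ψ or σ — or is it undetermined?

Following every chain through σ: above σ we get ζ; below σ we get χ.
ψ is not reached, and no chain runs the other way from ψ to σ.
So the given relations leave the order of σ and ψ undetermined.

undetermined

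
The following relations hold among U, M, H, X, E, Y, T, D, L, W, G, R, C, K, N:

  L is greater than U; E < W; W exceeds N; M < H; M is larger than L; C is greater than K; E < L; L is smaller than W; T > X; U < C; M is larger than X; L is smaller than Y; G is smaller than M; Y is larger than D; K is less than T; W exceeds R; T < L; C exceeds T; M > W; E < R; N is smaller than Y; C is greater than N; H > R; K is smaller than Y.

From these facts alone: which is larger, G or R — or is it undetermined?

undetermined

Following every chain through G: above G we get M, H.
R is not reached, and no chain runs the other way from R to G.
So the given relations leave the order of G and R undetermined.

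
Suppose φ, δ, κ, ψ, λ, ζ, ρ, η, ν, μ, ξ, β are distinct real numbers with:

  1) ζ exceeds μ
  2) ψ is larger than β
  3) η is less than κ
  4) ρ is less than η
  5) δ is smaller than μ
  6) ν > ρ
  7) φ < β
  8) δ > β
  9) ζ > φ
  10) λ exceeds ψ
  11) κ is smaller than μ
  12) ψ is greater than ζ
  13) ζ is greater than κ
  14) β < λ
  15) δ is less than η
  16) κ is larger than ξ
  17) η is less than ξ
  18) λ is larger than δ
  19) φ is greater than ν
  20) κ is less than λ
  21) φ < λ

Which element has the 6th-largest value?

ξ

Piecing the relations together gives one ordering: ρ < ν < φ < β < δ < η < ξ < κ < μ < ζ < ψ < λ.
The 6th largest is ξ.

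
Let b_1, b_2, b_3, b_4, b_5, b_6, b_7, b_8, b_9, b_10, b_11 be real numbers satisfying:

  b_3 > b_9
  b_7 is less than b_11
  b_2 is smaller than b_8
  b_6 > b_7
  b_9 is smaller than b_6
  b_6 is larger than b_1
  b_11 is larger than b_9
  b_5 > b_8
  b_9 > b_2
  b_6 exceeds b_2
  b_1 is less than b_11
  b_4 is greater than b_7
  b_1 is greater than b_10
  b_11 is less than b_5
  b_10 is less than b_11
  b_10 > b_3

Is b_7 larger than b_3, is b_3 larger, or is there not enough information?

Following every chain through b_7: above b_7 we get b_11, b_5, b_6, b_4.
b_3 is not reached, and no chain runs the other way from b_3 to b_7.
So the given relations leave the order of b_7 and b_3 undetermined.

undetermined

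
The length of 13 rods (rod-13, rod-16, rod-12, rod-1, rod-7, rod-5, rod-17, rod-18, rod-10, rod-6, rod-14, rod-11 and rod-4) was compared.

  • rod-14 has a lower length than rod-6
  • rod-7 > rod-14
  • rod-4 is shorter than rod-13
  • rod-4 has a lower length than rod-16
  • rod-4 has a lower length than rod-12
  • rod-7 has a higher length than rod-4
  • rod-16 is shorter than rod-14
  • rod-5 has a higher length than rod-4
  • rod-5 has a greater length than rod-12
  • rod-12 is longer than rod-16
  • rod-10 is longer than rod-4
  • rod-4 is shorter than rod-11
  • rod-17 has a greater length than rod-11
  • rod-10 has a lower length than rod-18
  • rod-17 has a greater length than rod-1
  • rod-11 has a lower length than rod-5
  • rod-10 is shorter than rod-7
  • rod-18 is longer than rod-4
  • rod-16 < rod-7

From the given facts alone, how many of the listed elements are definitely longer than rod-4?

11

The elements the relations force above rod-4 are rod-16, rod-10, rod-12, rod-14, rod-18, rod-11, rod-13, rod-7, rod-17, rod-5, rod-6 — no chain reaches any other.
That is 11.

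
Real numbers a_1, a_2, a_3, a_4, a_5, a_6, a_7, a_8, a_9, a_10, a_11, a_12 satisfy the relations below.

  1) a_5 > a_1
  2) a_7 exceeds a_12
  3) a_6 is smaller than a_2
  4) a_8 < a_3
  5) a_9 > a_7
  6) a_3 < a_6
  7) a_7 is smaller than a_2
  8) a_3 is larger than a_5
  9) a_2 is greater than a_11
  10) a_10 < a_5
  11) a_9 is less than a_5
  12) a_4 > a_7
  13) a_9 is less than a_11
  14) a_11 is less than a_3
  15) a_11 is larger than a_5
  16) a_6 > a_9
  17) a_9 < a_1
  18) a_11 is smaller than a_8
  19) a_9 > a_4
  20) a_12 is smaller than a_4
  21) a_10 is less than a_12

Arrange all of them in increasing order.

Nothing is placed below a_10, so it is least; from there a_10 < a_12; a_12 < a_7; a_7 < a_4; a_4 < a_9; a_9 < a_1; a_1 < a_5; a_5 < a_11; a_11 < a_8; a_8 < a_3; a_3 < a_6; a_6 < a_2, each given directly.

a_10 < a_12 < a_7 < a_4 < a_9 < a_1 < a_5 < a_11 < a_8 < a_3 < a_6 < a_2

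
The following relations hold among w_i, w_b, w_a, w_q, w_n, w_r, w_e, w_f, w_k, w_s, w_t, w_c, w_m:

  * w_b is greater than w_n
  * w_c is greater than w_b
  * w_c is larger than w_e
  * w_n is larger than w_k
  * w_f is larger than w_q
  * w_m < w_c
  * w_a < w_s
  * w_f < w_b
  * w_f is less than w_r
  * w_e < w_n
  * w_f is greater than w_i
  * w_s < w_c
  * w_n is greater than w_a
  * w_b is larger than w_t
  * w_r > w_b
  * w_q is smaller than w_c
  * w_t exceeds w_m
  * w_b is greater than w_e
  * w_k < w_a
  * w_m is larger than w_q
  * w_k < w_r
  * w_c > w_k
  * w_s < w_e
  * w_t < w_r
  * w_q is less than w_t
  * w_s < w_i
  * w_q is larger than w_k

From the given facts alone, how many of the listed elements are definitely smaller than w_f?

From w_f the given relations immediately reach w_q, w_i.
From those, w_k, w_s — 4 in total.
From those, w_a — 5 in total.
Nothing else is reachable below w_f; 5 in all.

5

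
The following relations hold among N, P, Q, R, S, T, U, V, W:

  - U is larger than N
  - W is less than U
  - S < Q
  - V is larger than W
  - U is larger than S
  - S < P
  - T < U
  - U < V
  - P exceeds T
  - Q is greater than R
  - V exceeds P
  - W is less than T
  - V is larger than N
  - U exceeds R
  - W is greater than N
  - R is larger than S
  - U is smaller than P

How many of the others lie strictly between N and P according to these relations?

Chaining upward from N reaches: W, T, U, V.
Chaining downward from P reaches: S, W, R, T, U.
Strictly between N and P are those in both lists: W, T, U — 3 elements.

3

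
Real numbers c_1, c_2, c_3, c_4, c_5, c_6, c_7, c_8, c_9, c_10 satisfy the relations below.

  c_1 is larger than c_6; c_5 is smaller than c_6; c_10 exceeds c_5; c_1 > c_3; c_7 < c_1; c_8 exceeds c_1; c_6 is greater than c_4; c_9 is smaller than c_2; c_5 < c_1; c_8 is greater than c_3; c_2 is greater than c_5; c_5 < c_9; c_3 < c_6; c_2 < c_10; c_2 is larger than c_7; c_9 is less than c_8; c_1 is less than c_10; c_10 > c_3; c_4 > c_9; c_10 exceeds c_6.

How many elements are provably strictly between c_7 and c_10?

Chaining upward from c_7 reaches: c_2, c_1, c_8.
Chaining downward from c_10 reaches: c_5, c_9, c_3, c_4, c_6, c_2, c_1.
Strictly between c_7 and c_10 are those in both lists: c_2, c_1 — 2 elements.

2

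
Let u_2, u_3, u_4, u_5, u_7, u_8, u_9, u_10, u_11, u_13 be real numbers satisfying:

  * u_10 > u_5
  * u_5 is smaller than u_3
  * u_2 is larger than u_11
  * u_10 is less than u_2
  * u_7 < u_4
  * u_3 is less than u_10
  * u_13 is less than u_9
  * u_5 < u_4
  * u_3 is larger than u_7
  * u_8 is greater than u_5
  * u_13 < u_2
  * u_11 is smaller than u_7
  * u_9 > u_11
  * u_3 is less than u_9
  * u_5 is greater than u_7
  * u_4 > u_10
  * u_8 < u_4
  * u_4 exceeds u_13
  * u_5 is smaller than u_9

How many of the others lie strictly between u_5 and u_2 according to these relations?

The relations place u_5 below u_2. An element lies strictly between them when it is forced above u_5 and also forced below u_2.
Above u_5: {u_3, u_8, u_10, u_4, u_9}. Below u_2: {u_13, u_11, u_7, u_3, u_10}.
Intersection: {u_3, u_10} — 2.

2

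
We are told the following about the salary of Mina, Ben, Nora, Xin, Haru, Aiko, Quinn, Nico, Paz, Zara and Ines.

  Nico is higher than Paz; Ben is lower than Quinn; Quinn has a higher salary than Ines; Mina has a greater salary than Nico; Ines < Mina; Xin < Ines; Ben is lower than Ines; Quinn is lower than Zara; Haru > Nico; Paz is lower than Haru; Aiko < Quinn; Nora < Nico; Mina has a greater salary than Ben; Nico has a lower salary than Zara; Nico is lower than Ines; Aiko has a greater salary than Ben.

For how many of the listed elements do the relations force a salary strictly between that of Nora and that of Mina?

The relations place Nora below Mina. An element lies strictly between them when it is forced above Nora and also forced below Mina.
Above Nora: {Nico, Ines, Haru, Quinn, Zara}. Below Mina: {Paz, Nico, Ben, Xin, Ines}.
Intersection: {Nico, Ines} — 2.

2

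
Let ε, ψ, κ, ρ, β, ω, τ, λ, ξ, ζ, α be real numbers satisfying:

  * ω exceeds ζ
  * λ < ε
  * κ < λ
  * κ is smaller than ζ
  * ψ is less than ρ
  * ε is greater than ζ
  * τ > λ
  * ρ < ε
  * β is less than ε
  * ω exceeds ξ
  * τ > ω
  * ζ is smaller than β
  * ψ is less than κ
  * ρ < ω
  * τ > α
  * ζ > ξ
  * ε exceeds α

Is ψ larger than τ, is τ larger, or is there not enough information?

τ

ψ < κ < ζ < ω < τ, by transitivity through κ, ζ, ω.
So τ is larger.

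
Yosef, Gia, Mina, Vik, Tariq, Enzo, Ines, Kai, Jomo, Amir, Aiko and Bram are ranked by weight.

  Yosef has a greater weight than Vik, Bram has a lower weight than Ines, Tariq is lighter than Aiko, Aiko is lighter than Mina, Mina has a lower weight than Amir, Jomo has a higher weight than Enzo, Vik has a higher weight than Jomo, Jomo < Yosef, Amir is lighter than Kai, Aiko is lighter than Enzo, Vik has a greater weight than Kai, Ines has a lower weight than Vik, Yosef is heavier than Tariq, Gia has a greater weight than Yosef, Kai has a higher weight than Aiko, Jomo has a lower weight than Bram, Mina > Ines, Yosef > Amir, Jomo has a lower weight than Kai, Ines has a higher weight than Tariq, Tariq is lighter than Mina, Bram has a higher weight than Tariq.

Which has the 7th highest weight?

Ines

The consecutive relations fix a unique order: Tariq < Aiko < Enzo < Jomo < Bram < Ines < Mina < Amir < Kai < Vik < Yosef < Gia.
Counting 7 from the largest end gives Ines.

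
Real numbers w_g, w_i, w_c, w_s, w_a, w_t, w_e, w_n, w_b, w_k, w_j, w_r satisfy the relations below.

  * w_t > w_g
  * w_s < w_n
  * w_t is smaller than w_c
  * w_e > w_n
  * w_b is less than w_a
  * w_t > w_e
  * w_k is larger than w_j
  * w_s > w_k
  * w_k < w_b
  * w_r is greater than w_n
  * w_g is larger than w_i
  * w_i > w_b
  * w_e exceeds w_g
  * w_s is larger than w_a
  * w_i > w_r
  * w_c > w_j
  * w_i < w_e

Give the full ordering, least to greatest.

Nothing is placed below w_j, so it is least; from there w_j < w_k; w_k < w_b; w_b < w_a; w_a < w_s; w_s < w_n; w_n < w_r; w_r < w_i; w_i < w_g; w_g < w_e; w_e < w_t; w_t < w_c, each given directly.

w_j < w_k < w_b < w_a < w_s < w_n < w_r < w_i < w_g < w_e < w_t < w_c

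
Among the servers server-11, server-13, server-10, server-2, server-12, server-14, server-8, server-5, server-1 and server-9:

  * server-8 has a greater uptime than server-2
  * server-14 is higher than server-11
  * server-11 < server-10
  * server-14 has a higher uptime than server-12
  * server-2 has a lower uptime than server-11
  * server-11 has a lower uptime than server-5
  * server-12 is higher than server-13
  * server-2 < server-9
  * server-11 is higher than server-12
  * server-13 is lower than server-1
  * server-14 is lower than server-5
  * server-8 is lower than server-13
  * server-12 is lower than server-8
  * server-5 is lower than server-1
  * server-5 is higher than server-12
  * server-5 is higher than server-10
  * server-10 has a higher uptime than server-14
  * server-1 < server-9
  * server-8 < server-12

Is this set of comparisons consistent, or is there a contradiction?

We have server-12 < server-8 stated directly, yet also server-8 < server-13 < server-12 by chaining the others — so server-8 < server-12. Contradiction.

inconsistent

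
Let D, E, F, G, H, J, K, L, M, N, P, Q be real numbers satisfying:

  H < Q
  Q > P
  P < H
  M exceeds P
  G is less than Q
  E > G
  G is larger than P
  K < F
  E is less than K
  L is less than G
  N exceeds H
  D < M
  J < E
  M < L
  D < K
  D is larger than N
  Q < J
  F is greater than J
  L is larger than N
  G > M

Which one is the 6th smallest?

L

Piecing the relations together gives one ordering: P < H < N < D < M < L < G < Q < J < E < K < F.
The 6th smallest is L.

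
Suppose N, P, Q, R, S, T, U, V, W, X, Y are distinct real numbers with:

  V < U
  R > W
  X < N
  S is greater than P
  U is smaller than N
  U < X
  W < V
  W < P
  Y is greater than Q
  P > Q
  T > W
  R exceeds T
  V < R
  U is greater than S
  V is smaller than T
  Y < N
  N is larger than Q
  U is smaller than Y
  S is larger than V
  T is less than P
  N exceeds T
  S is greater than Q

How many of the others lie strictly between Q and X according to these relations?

Chaining upward from Q reaches: P, S, U, Y, N.
Chaining downward from X reaches: W, V, T, P, S, U.
Strictly between Q and X are those in both lists: P, S, U — 3 elements.

3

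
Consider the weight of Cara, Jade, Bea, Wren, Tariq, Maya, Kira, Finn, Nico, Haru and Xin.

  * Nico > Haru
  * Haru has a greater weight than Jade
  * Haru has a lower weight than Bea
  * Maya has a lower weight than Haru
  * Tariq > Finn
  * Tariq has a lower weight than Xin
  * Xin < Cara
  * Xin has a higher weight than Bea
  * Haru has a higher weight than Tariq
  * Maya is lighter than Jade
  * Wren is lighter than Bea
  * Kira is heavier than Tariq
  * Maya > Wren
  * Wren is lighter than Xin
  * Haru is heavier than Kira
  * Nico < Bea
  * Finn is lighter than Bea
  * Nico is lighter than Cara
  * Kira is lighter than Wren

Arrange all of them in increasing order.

Finn < Tariq < Kira < Wren < Maya < Jade < Haru < Nico < Bea < Xin < Cara

Each adjacent pair is fixed by a given relation: Finn < Tariq; Tariq < Kira; Kira < Wren; Wren < Maya; Maya < Jade; Jade < Haru; Haru < Nico; Nico < Bea; Bea < Xin; Xin < Cara. Chaining them end to end gives the full order.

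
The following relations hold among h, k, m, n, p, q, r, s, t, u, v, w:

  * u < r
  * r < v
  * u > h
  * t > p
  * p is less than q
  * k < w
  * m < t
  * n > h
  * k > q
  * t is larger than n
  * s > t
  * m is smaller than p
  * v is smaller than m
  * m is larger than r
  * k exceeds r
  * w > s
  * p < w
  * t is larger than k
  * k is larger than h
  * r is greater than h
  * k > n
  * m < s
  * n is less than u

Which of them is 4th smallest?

r

The consecutive relations fix a unique order: h < n < u < r < v < m < p < q < k < t < s < w.
Counting 4 from the smallest end gives r.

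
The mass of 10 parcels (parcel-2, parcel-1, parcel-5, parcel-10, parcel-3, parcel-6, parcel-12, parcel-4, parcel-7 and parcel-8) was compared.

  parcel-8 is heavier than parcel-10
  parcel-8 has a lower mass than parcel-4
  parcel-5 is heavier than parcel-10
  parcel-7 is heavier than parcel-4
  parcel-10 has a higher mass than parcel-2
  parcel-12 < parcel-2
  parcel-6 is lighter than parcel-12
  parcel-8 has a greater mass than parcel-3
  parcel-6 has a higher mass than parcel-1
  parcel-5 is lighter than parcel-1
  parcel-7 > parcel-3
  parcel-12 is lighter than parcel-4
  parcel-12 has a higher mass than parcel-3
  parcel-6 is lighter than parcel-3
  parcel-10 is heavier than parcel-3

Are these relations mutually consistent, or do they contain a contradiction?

inconsistent

Chaining the given relations yields parcel-5 < parcel-1 < parcel-6 < parcel-3 < parcel-12 < parcel-2 < parcel-10, so parcel-5 < parcel-10. But one relation states parcel-10 < parcel-5. These cannot both hold.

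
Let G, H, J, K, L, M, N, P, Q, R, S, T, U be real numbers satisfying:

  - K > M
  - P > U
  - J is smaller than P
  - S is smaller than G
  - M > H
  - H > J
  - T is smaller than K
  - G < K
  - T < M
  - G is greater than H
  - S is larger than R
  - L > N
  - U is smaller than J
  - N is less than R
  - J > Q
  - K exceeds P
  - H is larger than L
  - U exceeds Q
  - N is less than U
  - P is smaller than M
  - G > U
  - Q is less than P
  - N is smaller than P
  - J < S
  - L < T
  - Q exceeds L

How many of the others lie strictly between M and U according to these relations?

Chaining upward from U reaches: J, S, P, H, G, K.
Chaining downward from M reaches: N, L, T, Q, J, P, H.
Strictly between U and M are those in both lists: J, P, H — 3 elements.

3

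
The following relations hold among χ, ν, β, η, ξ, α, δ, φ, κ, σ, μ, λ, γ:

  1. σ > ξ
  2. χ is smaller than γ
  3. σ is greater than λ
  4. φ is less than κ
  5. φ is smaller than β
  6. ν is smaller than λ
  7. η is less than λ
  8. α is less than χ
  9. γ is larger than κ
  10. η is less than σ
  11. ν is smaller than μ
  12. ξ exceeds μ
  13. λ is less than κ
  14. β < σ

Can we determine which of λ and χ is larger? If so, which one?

undetermined

Following every chain through λ: above λ we get σ, κ, γ; below λ we get ν, η.
χ is not reached, and no chain runs the other way from χ to λ.
So the given relations leave the order of λ and χ undetermined.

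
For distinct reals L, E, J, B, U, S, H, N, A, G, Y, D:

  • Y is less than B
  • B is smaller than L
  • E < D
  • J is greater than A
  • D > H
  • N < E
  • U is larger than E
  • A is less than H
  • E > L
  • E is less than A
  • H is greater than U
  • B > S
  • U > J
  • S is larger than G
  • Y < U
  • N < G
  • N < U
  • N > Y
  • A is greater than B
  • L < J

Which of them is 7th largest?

Chaining the given pairs: Y < N < G < S < B < L < E < A < J < U < H < D.
The 7th largest is L.

L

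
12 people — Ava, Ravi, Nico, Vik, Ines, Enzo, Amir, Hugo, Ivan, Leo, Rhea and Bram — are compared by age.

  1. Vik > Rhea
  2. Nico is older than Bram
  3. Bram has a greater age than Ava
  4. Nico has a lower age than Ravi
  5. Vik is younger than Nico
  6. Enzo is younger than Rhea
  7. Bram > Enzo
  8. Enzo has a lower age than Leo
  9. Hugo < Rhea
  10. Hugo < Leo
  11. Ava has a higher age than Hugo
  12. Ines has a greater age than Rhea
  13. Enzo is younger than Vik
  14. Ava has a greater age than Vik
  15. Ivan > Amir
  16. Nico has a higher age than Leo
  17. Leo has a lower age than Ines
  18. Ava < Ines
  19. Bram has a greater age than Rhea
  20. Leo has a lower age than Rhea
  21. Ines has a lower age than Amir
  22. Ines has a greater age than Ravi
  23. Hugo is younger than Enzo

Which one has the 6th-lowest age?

The consecutive relations fix a unique order: Hugo < Enzo < Leo < Rhea < Vik < Ava < Bram < Nico < Ravi < Ines < Amir < Ivan.
The 6th smallest is Ava.

Ava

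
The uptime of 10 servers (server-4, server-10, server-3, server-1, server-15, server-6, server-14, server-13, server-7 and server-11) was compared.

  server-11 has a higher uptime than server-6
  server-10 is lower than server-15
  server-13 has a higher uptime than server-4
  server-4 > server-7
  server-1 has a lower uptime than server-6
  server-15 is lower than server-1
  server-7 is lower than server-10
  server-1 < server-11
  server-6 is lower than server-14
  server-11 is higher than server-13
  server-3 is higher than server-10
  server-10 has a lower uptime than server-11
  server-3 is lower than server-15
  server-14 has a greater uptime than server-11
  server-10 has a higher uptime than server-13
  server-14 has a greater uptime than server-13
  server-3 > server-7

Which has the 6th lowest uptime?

The consecutive relations fix a unique order: server-7 < server-4 < server-13 < server-10 < server-3 < server-15 < server-1 < server-6 < server-11 < server-14.
The 6th smallest is server-15.

server-15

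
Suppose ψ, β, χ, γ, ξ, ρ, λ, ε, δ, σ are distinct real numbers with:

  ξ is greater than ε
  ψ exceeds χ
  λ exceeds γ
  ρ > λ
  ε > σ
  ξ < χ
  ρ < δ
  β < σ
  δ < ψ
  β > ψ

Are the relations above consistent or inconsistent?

inconsistent

We have χ < ψ stated directly, yet also ψ < β < σ < ε < ξ < χ by chaining the others — so ψ < χ. Contradiction.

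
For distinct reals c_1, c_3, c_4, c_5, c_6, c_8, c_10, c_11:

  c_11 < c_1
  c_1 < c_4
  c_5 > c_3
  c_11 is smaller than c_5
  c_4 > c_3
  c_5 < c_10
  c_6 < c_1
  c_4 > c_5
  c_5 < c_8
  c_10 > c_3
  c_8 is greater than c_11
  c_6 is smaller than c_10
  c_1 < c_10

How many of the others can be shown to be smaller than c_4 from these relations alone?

5

From c_4 the given relations immediately reach c_3, c_1, c_5.
From those, c_11, c_6 — 5 in total.
No other element is forced below c_4 by the given relations, so the count is 5.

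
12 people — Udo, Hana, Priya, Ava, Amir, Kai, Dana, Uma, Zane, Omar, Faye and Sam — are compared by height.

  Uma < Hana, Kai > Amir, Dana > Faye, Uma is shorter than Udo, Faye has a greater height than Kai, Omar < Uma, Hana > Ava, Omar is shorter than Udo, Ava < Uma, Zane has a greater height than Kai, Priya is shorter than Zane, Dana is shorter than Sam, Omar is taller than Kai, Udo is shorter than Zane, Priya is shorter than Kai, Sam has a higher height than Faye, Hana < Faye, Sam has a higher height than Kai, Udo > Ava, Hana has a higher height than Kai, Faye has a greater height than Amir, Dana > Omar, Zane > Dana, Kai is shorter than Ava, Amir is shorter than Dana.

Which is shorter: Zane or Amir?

Amir

Amir < Kai < Omar < Uma < Hana < Faye < Dana < Zane, by transitivity through Kai, Omar, Uma, Hana, Faye, Dana.
So Amir < Zane; Amir is the shorter of the two.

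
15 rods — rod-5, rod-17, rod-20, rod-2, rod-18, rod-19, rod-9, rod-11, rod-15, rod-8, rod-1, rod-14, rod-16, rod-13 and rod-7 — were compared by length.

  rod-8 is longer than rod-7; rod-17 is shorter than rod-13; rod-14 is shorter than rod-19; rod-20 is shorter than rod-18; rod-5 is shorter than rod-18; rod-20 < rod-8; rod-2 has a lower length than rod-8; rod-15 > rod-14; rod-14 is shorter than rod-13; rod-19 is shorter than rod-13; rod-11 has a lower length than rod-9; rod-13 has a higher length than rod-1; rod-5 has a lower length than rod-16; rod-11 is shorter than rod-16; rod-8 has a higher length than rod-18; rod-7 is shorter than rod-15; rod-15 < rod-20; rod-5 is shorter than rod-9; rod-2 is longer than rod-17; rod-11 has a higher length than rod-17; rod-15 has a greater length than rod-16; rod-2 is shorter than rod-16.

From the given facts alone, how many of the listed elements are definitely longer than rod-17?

From rod-17 the given relations immediately reach rod-11, rod-2, rod-13.
From those, rod-16, rod-9, rod-8 — 6 in total.
From those, rod-15 — 7 in total.
From those, rod-20 — 8 in total.
From those, rod-18 — 9 in total.
Nothing else is reachable above rod-17; 9 in all.

9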